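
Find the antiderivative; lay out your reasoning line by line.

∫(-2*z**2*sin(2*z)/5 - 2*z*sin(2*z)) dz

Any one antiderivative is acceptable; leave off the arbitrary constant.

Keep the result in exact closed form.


Step 1. Rewrite: now ∫(-2*z*sin(2*z)) dz + ∫(-2*z**2*sin(2*z)/5) dz.
Step 2. Integrate ∫(-2*z*sin(2*z)) dz by parts with u = z, dv = (-2*sin(2*z)) dz, so v = cos(2*z): now z*cos(2*z) + ∫(-2*z**2*sin(2*z)/5) dz + ∫(-cos(2*z)) dz.
Step 3. Evaluate the standard form: now z*cos(2*z) - sin(2*z)/2 + ∫(-2*z**2*sin(2*z)/5) dz.
Step 4. Integrate ∫(-2*z**2*sin(2*z)/5) dz by parts with u = z**2, dv = (-2*sin(2*z)/5) dz, so v = cos(2*z)/5: now z**2*cos(2*z)/5 + z*cos(2*z) - sin(2*z)/2 + ∫(-2*z*cos(2*z)/5) dz.
Step 5. Integrate ∫(-2*z*cos(2*z)/5) dz by parts with u = z, dv = (-2*cos(2*z)/5) dz, so v = -sin(2*z)/5: now z**2*cos(2*z)/5 - z*sin(2*z)/5 + z*cos(2*z) - sin(2*z)/2 + ∫(sin(2*z)/5) dz.
Step 6. Evaluate the standard form: now z**2*cos(2*z)/5 - z*sin(2*z)/5 + z*cos(2*z) - sin(2*z)/2 - cos(2*z)/10.
Answer: z**2*cos(2*z)/5 - z*sin(2*z)/5 + z*cos(2*z) - sin(2*z)/2 - cos(2*z)/10.


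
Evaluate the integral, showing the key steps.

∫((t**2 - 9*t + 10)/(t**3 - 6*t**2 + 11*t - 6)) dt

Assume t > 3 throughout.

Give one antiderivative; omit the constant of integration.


Step 1. Decompose ∫((t**2 - 9*t + 10)/(t**3 - 6*t**2 + 11*t - 6)) dt by partial fractions, (t**2 - 9*t + 10)/(t**3 - 6*t**2 + 11*t - 6) = 1/(t - 1) + 4/(t - 2) - 4/(t - 3): now ∫(-4/(t - 3)) dt + ∫(4/(t - 2)) dt + ∫(1/(t - 1)) dt.
Step 2. Evaluate the standard form [assuming t > 1]: now log(t - 1) + ∫(-4/(t - 3)) dt + ∫(4/(t - 2)) dt.
Step 3. Evaluate the standard form [assuming t > 2]: now 4*log(t - 2) + log(t - 1) + ∫(-4/(t - 3)) dt.
Step 4. Evaluate the standard form [assuming t > 3]: now -4*log(t - 3) + 4*log(t - 2) + log(t - 1).
Answer: -4*log(t - 3) + 4*log(t - 2) + log(t - 1).


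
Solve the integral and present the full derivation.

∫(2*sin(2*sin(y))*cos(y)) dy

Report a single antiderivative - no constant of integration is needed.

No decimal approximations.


Step 1. Substitute u = sin(y), turning ∫(2*sin(2*sin(y))*cos(y)) dy into ∫(2*sin(2*u)) du: now ∫(2*sin(2*u)) du.
Step 2. Evaluate the standard form: now -cos(2*u).
Step 3. Substitute back u = sin(y): now -cos(2*sin(y)).
Answer: -cos(2*sin(y)).


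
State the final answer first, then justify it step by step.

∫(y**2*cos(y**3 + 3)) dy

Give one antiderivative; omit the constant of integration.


The answer is sin(y**3 + 3)/3.
Step 1. Substitute u = y**3 + 3, turning ∫(y**2*cos(y**3 + 3)) dy into ∫(cos(u)/3) du: now ∫(cos(u)/3) du.
Step 2. Evaluate the standard form: now sin(u)/3.
Step 3. Substitute back u = y**3 + 3: now sin(y**3 + 3)/3.
Answer: sin(y**3 + 3)/3.


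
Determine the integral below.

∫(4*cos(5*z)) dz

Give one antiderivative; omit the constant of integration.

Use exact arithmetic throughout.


Answer: 4*sin(5*z)/5.


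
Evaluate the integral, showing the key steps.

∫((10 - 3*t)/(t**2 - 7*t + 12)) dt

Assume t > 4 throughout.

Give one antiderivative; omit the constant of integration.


Step 1. Decompose ∫((10 - 3*t)/(t**2 - 7*t + 12)) dt by partial fractions, (10 - 3*t)/(t**2 - 7*t + 12) = -1/(t - 3) - 2/(t - 4): now ∫(-2/(t - 4)) dt + ∫(-1/(t - 3)) dt.
Step 2. Evaluate the standard form [assuming t > 4]: now -2*log(t - 4) + ∫(-1/(t - 3)) dt.
Step 3. Evaluate the standard form [assuming t > 3]: now -2*log(t - 4) - log(t - 3).
Answer: -2*log(t - 4) - log(t - 3).


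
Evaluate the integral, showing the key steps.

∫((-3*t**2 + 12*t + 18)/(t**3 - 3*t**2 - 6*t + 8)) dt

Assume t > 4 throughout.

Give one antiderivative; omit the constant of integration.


Step 1. Decompose ∫((-3*t**2 + 12*t + 18)/(t**3 - 3*t**2 - 6*t + 8)) dt by partial fractions, (-3*t**2 + 12*t + 18)/(t**3 - 3*t**2 - 6*t + 8) = -1/(t + 2) - 3/(t - 1) + 1/(t - 4): now ∫(1/(t - 4)) dt + ∫(-3/(t - 1)) dt + ∫(-1/(t + 2)) dt.
Step 2. Evaluate the standard form [assuming t > 4]: now log(t - 4) + ∫(-3/(t - 1)) dt + ∫(-1/(t + 2)) dt.
Step 3. Evaluate the standard form [assuming t > -2]: now log(t - 4) - log(t + 2) + ∫(-3/(t - 1)) dt.
Step 4. Evaluate the standard form [assuming t > 1]: now log(t - 4) - 3*log(t - 1) - log(t + 2).
Answer: log(t - 4) - 3*log(t - 1) - log(t + 2).


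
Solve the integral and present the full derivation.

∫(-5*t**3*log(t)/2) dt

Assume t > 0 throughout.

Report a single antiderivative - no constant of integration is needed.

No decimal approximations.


Step 1. Integrate ∫(-5*t**3*log(t)/2) dt by parts with u = log(t), dv = (-5*t**3/2) dt, so v = -5*t**4/8 [assuming t > 0]: now -5*t**4*log(t)/8 + ∫(5*t**3/8) dt.
Step 2. Evaluate the standard form: now -5*t**4*log(t)/8 + 5*t**4/32.
Answer: -5*t**4*log(t)/8 + 5*t**4/32.


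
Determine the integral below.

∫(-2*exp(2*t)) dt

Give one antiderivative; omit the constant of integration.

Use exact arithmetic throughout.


Answer: -exp(2*t).


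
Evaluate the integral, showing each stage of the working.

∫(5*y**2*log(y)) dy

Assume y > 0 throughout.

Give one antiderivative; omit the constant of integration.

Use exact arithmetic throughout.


Step 1. Integrate ∫(5*y**2*log(y)) dy by parts with u = log(y), dv = (5*y**2) dy, so v = 5*y**3/3 [assuming y > 0]: now 5*y**3*log(y)/3 + ∫(-5*y**2/3) dy.
Step 2. Evaluate the standard form: now 5*y**3*log(y)/3 - 5*y**3/9.
Answer: 5*y**3*log(y)/3 - 5*y**3/9.


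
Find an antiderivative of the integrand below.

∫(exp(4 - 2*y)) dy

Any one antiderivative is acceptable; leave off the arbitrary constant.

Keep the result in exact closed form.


Answer: -exp(4 - 2*y)/2.


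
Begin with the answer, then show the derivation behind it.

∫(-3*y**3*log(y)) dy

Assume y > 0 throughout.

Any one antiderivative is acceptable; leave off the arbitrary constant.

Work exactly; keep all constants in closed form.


The answer is -3*y**4*log(y)/4 + 3*y**4/16.
Step 1. Integrate ∫(-3*y**3*log(y)) dy by parts with u = log(y), dv = (-3*y**3) dy, so v = -3*y**4/4 [assuming y > 0]: now -3*y**4*log(y)/4 + ∫(3*y**3/4) dy.
Step 2. Evaluate the standard form: now -3*y**4*log(y)/4 + 3*y**4/16.
Answer: -3*y**4*log(y)/4 + 3*y**4/16.


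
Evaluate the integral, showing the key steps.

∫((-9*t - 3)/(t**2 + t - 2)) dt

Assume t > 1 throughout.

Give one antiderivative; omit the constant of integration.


Step 1. Decompose ∫((-9*t - 3)/(t**2 + t - 2)) dt by partial fractions, (-9*t - 3)/(t**2 + t - 2) = -5/(t + 2) - 4/(t - 1): now ∫(-4/(t - 1)) dt + ∫(-5/(t + 2)) dt.
Step 2. Evaluate the standard form [assuming t > -2]: now -5*log(t + 2) + ∫(-4/(t - 1)) dt.
Step 3. Evaluate the standard form [assuming t > 1]: now -4*log(t - 1) - 5*log(t + 2).
Answer: -4*log(t - 1) - 5*log(t + 2).


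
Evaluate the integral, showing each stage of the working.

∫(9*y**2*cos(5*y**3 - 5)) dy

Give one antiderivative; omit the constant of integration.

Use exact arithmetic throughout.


Step 1. Substitute u = y**3 - 1, turning ∫(9*y**2*cos(5*y**3 - 5)) dy into ∫(3*cos(5*u)) du: now ∫(3*cos(5*u)) du.
Step 2. Evaluate the standard form: now 3*sin(5*u)/5.
Step 3. Substitute back u = y**3 - 1: now 3*sin(5*y**3 - 5)/5.
Answer: 3*sin(5*y**3 - 5)/5.


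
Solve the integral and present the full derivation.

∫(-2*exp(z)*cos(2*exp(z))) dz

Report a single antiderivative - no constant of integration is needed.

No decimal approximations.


Step 1. Substitute u = exp(z), turning ∫(-2*exp(z)*cos(2*exp(z))) dz into ∫(-2*cos(2*u)) du: now ∫(-2*cos(2*u)) du.
Step 2. Evaluate the standard form: now -sin(2*u).
Step 3. Substitute back u = exp(z): now -sin(2*exp(z)).
Answer: -sin(2*exp(z)).


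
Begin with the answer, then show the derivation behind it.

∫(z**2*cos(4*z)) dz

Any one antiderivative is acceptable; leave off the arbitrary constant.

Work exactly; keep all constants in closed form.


The answer is z**2*sin(4*z)/4 + z*cos(4*z)/8 - sin(4*z)/32.
Step 1. Integrate ∫(z**2*cos(4*z)) dz by parts with u = z**2, dv = (cos(4*z)) dz, so v = sin(4*z)/4: now z**2*sin(4*z)/4 + ∫(-z*sin(4*z)/2) dz.
Step 2. Integrate ∫(-z*sin(4*z)/2) dz by parts with u = z, dv = (-sin(4*z)/2) dz, so v = cos(4*z)/8: now z**2*sin(4*z)/4 + z*cos(4*z)/8 + ∫(-cos(4*z)/8) dz.
Step 3. Evaluate the standard form: now z**2*sin(4*z)/4 + z*cos(4*z)/8 - sin(4*z)/32.
Answer: z**2*sin(4*z)/4 + z*cos(4*z)/8 - sin(4*z)/32.


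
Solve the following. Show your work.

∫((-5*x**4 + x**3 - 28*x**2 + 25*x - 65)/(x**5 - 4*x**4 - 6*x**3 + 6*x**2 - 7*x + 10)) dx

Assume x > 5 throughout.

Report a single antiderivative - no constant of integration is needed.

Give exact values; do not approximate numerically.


Step 1. Decompose ∫((-5*x**4 + x**3 - 28*x**2 + 25*x - 65)/(x**5 - 4*x**4 - 6*x**3 + 6*x**2 - 7*x + 10)) dx by partial fractions, (-5*x**4 + x**3 - 28*x**2 + 25*x - 65)/(x**5 - 4*x**4 - 6*x**3 + 6*x**2 - 7*x + 10) = -3/(x**2 + 1) - 3/(x + 2) + 3/(x - 1) - 5/(x - 5): now ∫(-5/(x - 5)) dx + ∫(3/(x - 1)) dx + ∫(-3/(x + 2)) dx + ∫(-3/(x**2 + 1)) dx.
Step 2. Evaluate the standard form [assuming x > 5]: now -5*log(x - 5) + ∫(3/(x - 1)) dx + ∫(-3/(x + 2)) dx + ∫(-3/(x**2 + 1)) dx.
Step 3. Evaluate the standard form [assuming x > -2]: now -5*log(x - 5) - 3*log(x + 2) + ∫(3/(x - 1)) dx + ∫(-3/(x**2 + 1)) dx.
Step 4. Evaluate the standard form [assuming x > 1]: now -5*log(x - 5) + 3*log(x - 1) - 3*log(x + 2) + ∫(-3/(x**2 + 1)) dx.
Step 5. Evaluate the standard form: now -5*log(x - 5) + 3*log(x - 1) - 3*log(x + 2) - 3*atan(x).
Answer: -5*log(x - 5) + 3*log(x - 1) - 3*log(x + 2) - 3*atan(x).


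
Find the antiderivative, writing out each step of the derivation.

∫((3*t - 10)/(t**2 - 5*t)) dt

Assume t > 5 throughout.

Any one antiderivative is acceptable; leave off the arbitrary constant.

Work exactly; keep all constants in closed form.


Step 1. Decompose ∫((3*t - 10)/(t**2 - 5*t)) dt by partial fractions, (3*t - 10)/(t**2 - 5*t) = 1/(t - 5) + 2/t: now ∫(2/t) dt + ∫(1/(t - 5)) dt.
Step 2. Evaluate the standard form [assuming t > 0]: now 2*log(t) + ∫(1/(t - 5)) dt.
Step 3. Evaluate the standard form [assuming t > 5]: now 2*log(t) + log(t - 5).
Answer: 2*log(t) + log(t - 5).


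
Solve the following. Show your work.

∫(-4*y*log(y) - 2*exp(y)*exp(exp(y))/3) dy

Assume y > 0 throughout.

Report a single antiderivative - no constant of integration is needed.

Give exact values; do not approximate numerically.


Step 1. Rewrite: now ∫(-4*y*log(y)) dy + ∫(-2*exp(y)*exp(exp(y))/3) dy.
Step 2. Integrate ∫(-4*y*log(y)) dy by parts with u = log(y), dv = (-4*y) dy, so v = -2*y**2 [assuming y > 0]: now -2*y**2*log(y) + ∫(2*y) dy + ∫(-2*exp(y)*exp(exp(y))/3) dy.
Step 3. Evaluate the standard form: now -2*y**2*log(y) + y**2 + ∫(-2*exp(y)*exp(exp(y))/3) dy.
Step 4. Substitute u = exp(y), turning ∫(-2*exp(y)*exp(exp(y))/3) dy into ∫(-2*exp(u)/3) du: now -2*y**2*log(y) + y**2 + ∫(-2*exp(u)/3) du.
Step 5. Evaluate the standard form: now -2*y**2*log(y) + y**2 - 2*exp(u)/3.
Step 6. Substitute back u = exp(y): now -2*y**2*log(y) + y**2 - 2*exp(exp(y))/3.
Answer: -2*y**2*log(y) + y**2 - 2*exp(exp(y))/3.


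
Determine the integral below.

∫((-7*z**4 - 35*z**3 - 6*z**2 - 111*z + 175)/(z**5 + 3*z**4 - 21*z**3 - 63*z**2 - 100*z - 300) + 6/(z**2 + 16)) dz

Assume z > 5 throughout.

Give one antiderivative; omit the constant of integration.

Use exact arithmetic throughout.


Answer: -4*log(z - 5) - 4*log(z + 3) + log(z + 5) + 3*atan(z/4)/2 - atan(z/2)/2.


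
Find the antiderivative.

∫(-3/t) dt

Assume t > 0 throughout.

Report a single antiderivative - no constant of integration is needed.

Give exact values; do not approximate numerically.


Answer: -3*log(t).


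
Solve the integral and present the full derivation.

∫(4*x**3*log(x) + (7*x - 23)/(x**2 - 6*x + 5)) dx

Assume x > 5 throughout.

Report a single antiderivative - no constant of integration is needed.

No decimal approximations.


Step 1. Rewrite: now ∫(4*x**3*log(x)) dx + ∫((7*x - 23)/(x**2 - 6*x + 5)) dx.
Step 2. Decompose ∫((7*x - 23)/(x**2 - 6*x + 5)) dx by partial fractions, (7*x - 23)/(x**2 - 6*x + 5) = 4/(x - 1) + 3/(x - 5): now ∫(4*x**3*log(x)) dx + ∫(3/(x - 5)) dx + ∫(4/(x - 1)) dx.
Step 3. Evaluate the standard form [assuming x > 5]: now 3*log(x - 5) + ∫(4*x**3*log(x)) dx + ∫(4/(x - 1)) dx.
Step 4. Evaluate the standard form [assuming x > 1]: now 3*log(x - 5) + 4*log(x - 1) + ∫(4*x**3*log(x)) dx.
Step 5. Integrate ∫(4*x**3*log(x)) dx by parts with u = log(x), dv = (4*x**3) dx, so v = x**4 [assuming x > 0]: now x**4*log(x) + 3*log(x - 5) + 4*log(x - 1) + ∫(-x**3) dx.
Step 6. Evaluate the standard form: now x**4*log(x) - x**4/4 + 3*log(x - 5) + 4*log(x - 1).
Answer: x**4*log(x) - x**4/4 + 3*log(x - 5) + 4*log(x - 1).


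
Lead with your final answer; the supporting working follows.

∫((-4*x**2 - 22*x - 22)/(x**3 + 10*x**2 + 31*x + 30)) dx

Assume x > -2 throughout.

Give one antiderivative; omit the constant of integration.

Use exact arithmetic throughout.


The answer is 2*log(x + 2) - 4*log(x + 3) - 2*log(x + 5).
Step 1. Decompose ∫((-4*x**2 - 22*x - 22)/(x**3 + 10*x**2 + 31*x + 30)) dx by partial fractions, (-4*x**2 - 22*x - 22)/(x**3 + 10*x**2 + 31*x + 30) = -2/(x + 5) - 4/(x + 3) + 2/(x + 2): now ∫(2/(x + 2)) dx + ∫(-4/(x + 3)) dx + ∫(-2/(x + 5)) dx.
Step 2. Evaluate the standard form [assuming x > -5]: now -2*log(x + 5) + ∫(2/(x + 2)) dx + ∫(-4/(x + 3)) dx.
Step 3. Evaluate the standard form [assuming x > -2]: now 2*log(x + 2) - 2*log(x + 5) + ∫(-4/(x + 3)) dx.
Step 4. Evaluate the standard form [assuming x > -3]: now 2*log(x + 2) - 4*log(x + 3) - 2*log(x + 5).
Answer: 2*log(x + 2) - 4*log(x + 3) - 2*log(x + 5).


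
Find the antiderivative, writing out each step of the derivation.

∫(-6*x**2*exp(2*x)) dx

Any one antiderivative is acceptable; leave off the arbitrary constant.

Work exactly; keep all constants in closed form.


Step 1. Integrate ∫(-6*x**2*exp(2*x)) dx by parts with u = x**2, dv = (-6*exp(2*x)) dx, so v = -3*exp(2*x): now -3*x**2*exp(2*x) + ∫(6*x*exp(2*x)) dx.
Step 2. Integrate ∫(6*x*exp(2*x)) dx by parts with u = x, dv = (6*exp(2*x)) dx, so v = 3*exp(2*x): now -3*x**2*exp(2*x) + 3*x*exp(2*x) + ∫(-3*exp(2*x)) dx.
Step 3. Evaluate the standard form: now -3*x**2*exp(2*x) + 3*x*exp(2*x) - 3*exp(2*x)/2.
Answer: -3*x**2*exp(2*x) + 3*x*exp(2*x) - 3*exp(2*x)/2.


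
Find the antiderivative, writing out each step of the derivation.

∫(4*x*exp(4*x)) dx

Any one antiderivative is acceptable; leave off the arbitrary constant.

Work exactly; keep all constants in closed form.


Step 1. Integrate ∫(4*x*exp(4*x)) dx by parts with u = x, dv = (4*exp(4*x)) dx, so v = exp(4*x): now x*exp(4*x) + ∫(-exp(4*x)) dx.
Step 2. Evaluate the standard form: now x*exp(4*x) - exp(4*x)/4.
Answer: x*exp(4*x) - exp(4*x)/4.


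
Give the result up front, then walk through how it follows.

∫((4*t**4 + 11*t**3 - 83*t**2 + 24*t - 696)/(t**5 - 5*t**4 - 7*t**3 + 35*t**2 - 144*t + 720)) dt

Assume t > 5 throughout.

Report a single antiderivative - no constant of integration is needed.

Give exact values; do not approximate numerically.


The answer is 4*log(t - 5) + log(t - 4) - log(t + 4) + atan(t/3).
Step 1. Decompose ∫((4*t**4 + 11*t**3 - 83*t**2 + 24*t - 696)/(t**5 - 5*t**4 - 7*t**3 + 35*t**2 - 144*t + 720)) dt by partial fractions, (4*t**4 + 11*t**3 - 83*t**2 + 24*t - 696)/(t**5 - 5*t**4 - 7*t**3 + 35*t**2 - 144*t + 720) = 3/(t**2 + 9) - 1/(t + 4) + 1/(t - 4) + 4/(t - 5): now ∫(4/(t - 5)) dt + ∫(1/(t - 4)) dt + ∫(-1/(t + 4)) dt + ∫(3/(t**2 + 9)) dt.
Step 2. Evaluate the standard form [assuming t > -4]: now -log(t + 4) + ∫(4/(t - 5)) dt + ∫(1/(t - 4)) dt + ∫(3/(t**2 + 9)) dt.
Step 3. Evaluate the standard form [assuming t > 5]: now 4*log(t - 5) - log(t + 4) + ∫(1/(t - 4)) dt + ∫(3/(t**2 + 9)) dt.
Step 4. Evaluate the standard form [assuming t > 4]: now 4*log(t - 5) + log(t - 4) - log(t + 4) + ∫(3/(t**2 + 9)) dt.
Step 5. Evaluate the standard form: now 4*log(t - 5) + log(t - 4) - log(t + 4) + atan(t/3).
Answer: 4*log(t - 5) + log(t - 4) - log(t + 4) + atan(t/3).


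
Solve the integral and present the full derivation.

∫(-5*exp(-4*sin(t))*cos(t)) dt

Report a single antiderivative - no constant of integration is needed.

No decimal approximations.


Step 1. Substitute u = sin(t), turning ∫(-5*exp(-4*sin(t))*cos(t)) dt into ∫(-5*exp(-4*u)) du: now ∫(-5*exp(-4*u)) du.
Step 2. Evaluate the standard form: now 5*exp(-4*u)/4.
Step 3. Substitute back u = sin(t): now 5*exp(-4*sin(t))/4.
Answer: 5*exp(-4*sin(t))/4.


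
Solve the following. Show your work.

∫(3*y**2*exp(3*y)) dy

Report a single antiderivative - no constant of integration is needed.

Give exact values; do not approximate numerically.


Step 1. Integrate ∫(3*y**2*exp(3*y)) dy by parts with u = y**2, dv = (3*exp(3*y)) dy, so v = exp(3*y): now y**2*exp(3*y) + ∫(-2*y*exp(3*y)) dy.
Step 2. Integrate ∫(-2*y*exp(3*y)) dy by parts with u = y, dv = (-2*exp(3*y)) dy, so v = -2*exp(3*y)/3: now y**2*exp(3*y) - 2*y*exp(3*y)/3 + ∫(2*exp(3*y)/3) dy.
Step 3. Evaluate the standard form: now y**2*exp(3*y) - 2*y*exp(3*y)/3 + 2*exp(3*y)/9.
Answer: y**2*exp(3*y) - 2*y*exp(3*y)/3 + 2*exp(3*y)/9.


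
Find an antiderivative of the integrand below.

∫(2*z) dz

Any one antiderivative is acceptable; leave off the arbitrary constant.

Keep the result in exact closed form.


Answer: z**2.


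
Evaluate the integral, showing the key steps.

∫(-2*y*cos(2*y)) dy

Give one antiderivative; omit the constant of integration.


Step 1. Integrate ∫(-2*y*cos(2*y)) dy by parts with u = y, dv = (-2*cos(2*y)) dy, so v = -sin(2*y): now -y*sin(2*y) + ∫(sin(2*y)) dy.
Step 2. Evaluate the standard form: now -y*sin(2*y) - cos(2*y)/2.
Answer: -y*sin(2*y) - cos(2*y)/2.


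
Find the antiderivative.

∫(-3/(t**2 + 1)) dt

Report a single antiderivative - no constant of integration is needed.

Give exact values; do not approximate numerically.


Answer: -3*atan(t).


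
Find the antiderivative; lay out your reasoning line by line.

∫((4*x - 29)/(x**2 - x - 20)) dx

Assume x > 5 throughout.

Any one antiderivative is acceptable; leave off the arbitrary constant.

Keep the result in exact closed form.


Step 1. Decompose ∫((4*x - 29)/(x**2 - x - 20)) dx by partial fractions, (4*x - 29)/(x**2 - x - 20) = 5/(x + 4) - 1/(x - 5): now ∫(-1/(x - 5)) dx + ∫(5/(x + 4)) dx.
Step 2. Evaluate the standard form [assuming x > 5]: now -log(x - 5) + ∫(5/(x + 4)) dx.
Step 3. Evaluate the standard form [assuming x > -4]: now -log(x - 5) + 5*log(x + 4).
Answer: -log(x - 5) + 5*log(x + 4).


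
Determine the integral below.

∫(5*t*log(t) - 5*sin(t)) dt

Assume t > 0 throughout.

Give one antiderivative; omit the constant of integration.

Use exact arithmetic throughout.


Answer: 5*t**2*log(t)/2 - 5*t**2/4 + 5*cos(t).


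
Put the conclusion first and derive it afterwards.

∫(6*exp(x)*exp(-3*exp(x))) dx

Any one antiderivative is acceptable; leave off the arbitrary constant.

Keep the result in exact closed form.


The answer is -2*exp(-3*exp(x)).
Step 1. Substitute u = exp(x), turning ∫(6*exp(x)*exp(-3*exp(x))) dx into ∫(6*exp(-3*u)) du: now ∫(6*exp(-3*u)) du.
Step 2. Evaluate the standard form: now -2*exp(-3*u).
Step 3. Substitute back u = exp(x): now -2*exp(-3*exp(x)).
Answer: -2*exp(-3*exp(x)).


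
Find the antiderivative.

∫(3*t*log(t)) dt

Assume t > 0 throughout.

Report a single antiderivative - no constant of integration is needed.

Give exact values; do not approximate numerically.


Answer: 3*t**2*log(t)/2 - 3*t**2/4.


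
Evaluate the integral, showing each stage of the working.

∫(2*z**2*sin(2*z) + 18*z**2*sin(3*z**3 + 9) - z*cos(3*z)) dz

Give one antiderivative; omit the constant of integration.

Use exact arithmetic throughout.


Step 1. Rewrite: now ∫(-z*cos(3*z)) dz + ∫(2*z**2*sin(2*z)) dz + ∫(18*z**2*sin(3*z**3 + 9)) dz.
Step 2. Substitute u = z**3 + 3, turning ∫(18*z**2*sin(3*z**3 + 9)) dz into ∫(6*sin(3*u)) du: now ∫(-z*cos(3*z)) dz + ∫(2*z**2*sin(2*z)) dz + ∫(6*sin(3*u)) du.
Step 3. Evaluate the standard form: now -2*cos(3*u) + ∫(-z*cos(3*z)) dz + ∫(2*z**2*sin(2*z)) dz.
Step 4. Substitute back u = z**3 + 3: now -2*cos(3*z**3 + 9) + ∫(-z*cos(3*z)) dz + ∫(2*z**2*sin(2*z)) dz.
Step 5. Integrate ∫(-z*cos(3*z)) dz by parts with u = z, dv = (-cos(3*z)) dz, so v = -sin(3*z)/3: now -z*sin(3*z)/3 - 2*cos(3*z**3 + 9) + ∫(2*z**2*sin(2*z)) dz + ∫(sin(3*z)/3) dz.
Step 6. Evaluate the standard form: now -z*sin(3*z)/3 - cos(3*z)/9 - 2*cos(3*z**3 + 9) + ∫(2*z**2*sin(2*z)) dz.
Step 7. Integrate ∫(2*z**2*sin(2*z)) dz by parts with u = z**2, dv = (2*sin(2*z)) dz, so v = -cos(2*z): now -z**2*cos(2*z) - z*sin(3*z)/3 - cos(3*z)/9 - 2*cos(3*z**3 + 9) + ∫(2*z*cos(2*z)) dz.
Step 8. Integrate ∫(2*z*cos(2*z)) dz by parts with u = z, dv = (2*cos(2*z)) dz, so v = sin(2*z): now -z**2*cos(2*z) + z*sin(2*z) - z*sin(3*z)/3 - cos(3*z)/9 - 2*cos(3*z**3 + 9) + ∫(-sin(2*z)) dz.
Step 9. Evaluate the standard form: now -z**2*cos(2*z) + z*sin(2*z) - z*sin(3*z)/3 + cos(2*z)/2 - cos(3*z)/9 - 2*cos(3*z**3 + 9).
Answer: -z**2*cos(2*z) + z*sin(2*z) - z*sin(3*z)/3 + cos(2*z)/2 - cos(3*z)/9 - 2*cos(3*z**3 + 9).


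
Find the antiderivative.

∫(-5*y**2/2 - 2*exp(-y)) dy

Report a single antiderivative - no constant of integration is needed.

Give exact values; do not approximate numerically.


Answer: -5*y**3/6 + 2*exp(-y).


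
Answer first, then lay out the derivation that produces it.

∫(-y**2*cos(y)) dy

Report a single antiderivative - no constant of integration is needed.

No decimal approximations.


The answer is -y**2*sin(y) - 2*y*cos(y) + 2*sin(y).
Step 1. Integrate ∫(-y**2*cos(y)) dy by parts with u = y**2, dv = (-cos(y)) dy, so v = -sin(y): now -y**2*sin(y) + ∫(2*y*sin(y)) dy.
Step 2. Integrate ∫(2*y*sin(y)) dy by parts with u = y, dv = (2*sin(y)) dy, so v = -2*cos(y): now -y**2*sin(y) - 2*y*cos(y) + ∫(2*cos(y)) dy.
Step 3. Evaluate the standard form: now -y**2*sin(y) - 2*y*cos(y) + 2*sin(y).
Answer: -y**2*sin(y) - 2*y*cos(y) + 2*sin(y).


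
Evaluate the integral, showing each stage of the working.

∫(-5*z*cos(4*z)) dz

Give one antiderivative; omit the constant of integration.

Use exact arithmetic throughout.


Step 1. Integrate ∫(-5*z*cos(4*z)) dz by parts with u = z, dv = (-5*cos(4*z)) dz, so v = -5*sin(4*z)/4: now -5*z*sin(4*z)/4 + ∫(5*sin(4*z)/4) dz.
Step 2. Evaluate the standard form: now -5*z*sin(4*z)/4 - 5*cos(4*z)/16.
Answer: -5*z*sin(4*z)/4 - 5*cos(4*z)/16.


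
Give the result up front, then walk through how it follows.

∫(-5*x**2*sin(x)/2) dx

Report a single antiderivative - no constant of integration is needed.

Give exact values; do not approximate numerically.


The answer is 5*x**2*cos(x)/2 - 5*x*sin(x) - 5*cos(x).
Step 1. Integrate ∫(-5*x**2*sin(x)/2) dx by parts with u = x**2, dv = (-5*sin(x)/2) dx, so v = 5*cos(x)/2: now 5*x**2*cos(x)/2 + ∫(-5*x*cos(x)) dx.
Step 2. Integrate ∫(-5*x*cos(x)) dx by parts with u = x, dv = (-5*cos(x)) dx, so v = -5*sin(x): now 5*x**2*cos(x)/2 - 5*x*sin(x) + ∫(5*sin(x)) dx.
Step 3. Evaluate the standard form: now 5*x**2*cos(x)/2 - 5*x*sin(x) - 5*cos(x).
Answer: 5*x**2*cos(x)/2 - 5*x*sin(x) - 5*cos(x).


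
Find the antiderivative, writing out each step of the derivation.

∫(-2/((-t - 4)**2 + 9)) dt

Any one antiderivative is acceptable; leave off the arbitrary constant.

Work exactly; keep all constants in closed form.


Step 1. Substitute u = -t - 4, turning ∫(-2/((-t - 4)**2 + 9)) dt into ∫(2/(u**2 + 9)) du: now ∫(2/(u**2 + 9)) du.
Step 2. Evaluate the standard form: now 2*atan(u/3)/3.
Step 3. Substitute back u = -t - 4: now -2*atan(t/3 + 4/3)/3.
Answer: -2*atan(t/3 + 4/3)/3.


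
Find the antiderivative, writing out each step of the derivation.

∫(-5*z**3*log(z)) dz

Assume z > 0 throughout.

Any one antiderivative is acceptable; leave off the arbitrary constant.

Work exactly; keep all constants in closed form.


Step 1. Integrate ∫(-5*z**3*log(z)) dz by parts with u = log(z), dv = (-5*z**3) dz, so v = -5*z**4/4 [assuming z > 0]: now -5*z**4*log(z)/4 + ∫(5*z**3/4) dz.
Step 2. Evaluate the standard form: now -5*z**4*log(z)/4 + 5*z**4/16.
Answer: -5*z**4*log(z)/4 + 5*z**4/16.


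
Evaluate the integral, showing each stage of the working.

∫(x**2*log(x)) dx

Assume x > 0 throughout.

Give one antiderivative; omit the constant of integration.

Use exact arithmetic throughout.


Step 1. Integrate ∫(x**2*log(x)) dx by parts with u = log(x), dv = (x**2) dx, so v = x**3/3 [assuming x > 0]: now x**3*log(x)/3 + ∫(-x**2/3) dx.
Step 2. Evaluate the standard form: now x**3*log(x)/3 - x**3/9.
Answer: x**3*log(x)/3 - x**3/9.


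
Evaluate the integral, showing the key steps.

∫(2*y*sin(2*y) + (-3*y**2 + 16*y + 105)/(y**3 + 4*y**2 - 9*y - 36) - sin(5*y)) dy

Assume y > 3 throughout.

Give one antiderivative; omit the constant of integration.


Step 1. Rewrite: now ∫(2*y*sin(2*y)) dy + ∫((-3*y**2 + 16*y + 105)/(y**3 + 4*y**2 - 9*y - 36)) dy + ∫(-sin(5*y)) dy.
Step 2. Integrate ∫(2*y*sin(2*y)) dy by parts with u = y, dv = (2*sin(2*y)) dy, so v = -cos(2*y): now -y*cos(2*y) + ∫((-3*y**2 + 16*y + 105)/(y**3 + 4*y**2 - 9*y - 36)) dy + ∫(-sin(5*y)) dy + ∫(cos(2*y)) dy.
Step 3. Evaluate the standard form: now -y*cos(2*y) + sin(2*y)/2 + ∫((-3*y**2 + 16*y + 105)/(y**3 + 4*y**2 - 9*y - 36)) dy + ∫(-sin(5*y)) dy.
Step 4. Decompose ∫((-3*y**2 + 16*y + 105)/(y**3 + 4*y**2 - 9*y - 36)) dy by partial fractions, (-3*y**2 + 16*y + 105)/(y**3 + 4*y**2 - 9*y - 36) = -1/(y + 4) - 5/(y + 3) + 3/(y - 3): now -y*cos(2*y) + sin(2*y)/2 + ∫(3/(y - 3)) dy + ∫(-5/(y + 3)) dy + ∫(-1/(y + 4)) dy + ∫(-sin(5*y)) dy.
Step 5. Evaluate the standard form [assuming y > -4]: now -y*cos(2*y) - log(y + 4) + sin(2*y)/2 + ∫(3/(y - 3)) dy + ∫(-5/(y + 3)) dy + ∫(-sin(5*y)) dy.
Step 6. Evaluate the standard form [assuming y > 3]: now -y*cos(2*y) + 3*log(y - 3) - log(y + 4) + sin(2*y)/2 + ∫(-5/(y + 3)) dy + ∫(-sin(5*y)) dy.
Step 7. Evaluate the standard form [assuming y > -3]: now -y*cos(2*y) + 3*log(y - 3) - 5*log(y + 3) - log(y + 4) + sin(2*y)/2 + ∫(-sin(5*y)) dy.
Step 8. Evaluate the standard form: now -y*cos(2*y) + 3*log(y - 3) - 5*log(y + 3) - log(y + 4) + sin(2*y)/2 + cos(5*y)/5.
Answer: -y*cos(2*y) + 3*log(y - 3) - 5*log(y + 3) - log(y + 4) + sin(2*y)/2 + cos(5*y)/5.


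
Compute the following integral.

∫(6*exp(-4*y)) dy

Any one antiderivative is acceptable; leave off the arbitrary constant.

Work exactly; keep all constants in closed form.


Answer: -3*exp(-4*y)/2.


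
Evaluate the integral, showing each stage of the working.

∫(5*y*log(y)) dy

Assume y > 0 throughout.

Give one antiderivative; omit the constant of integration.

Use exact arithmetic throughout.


Step 1. Integrate ∫(5*y*log(y)) dy by parts with u = log(y), dv = (5*y) dy, so v = 5*y**2/2 [assuming y > 0]: now 5*y**2*log(y)/2 + ∫(-5*y/2) dy.
Step 2. Evaluate the standard form: now 5*y**2*log(y)/2 - 5*y**2/4.
Answer: 5*y**2*log(y)/2 - 5*y**2/4.


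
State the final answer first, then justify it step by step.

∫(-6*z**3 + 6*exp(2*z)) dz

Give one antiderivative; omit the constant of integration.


The answer is -3*z**4/2 + 3*exp(2*z).
Step 1. Rewrite: now ∫(-6*z**3) dz + ∫(6*exp(2*z)) dz.
Step 2. Evaluate the standard form: now -3*z**4/2 + ∫(6*exp(2*z)) dz.
Step 3. Evaluate the standard form: now -3*z**4/2 + 3*exp(2*z).
Answer: -3*z**4/2 + 3*exp(2*z).


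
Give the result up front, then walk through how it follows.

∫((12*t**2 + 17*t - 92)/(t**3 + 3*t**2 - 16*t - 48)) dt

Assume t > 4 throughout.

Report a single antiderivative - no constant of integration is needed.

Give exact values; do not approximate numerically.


The answer is 3*log(t - 4) + 5*log(t + 3) + 4*log(t + 4).
Step 1. Decompose ∫((12*t**2 + 17*t - 92)/(t**3 + 3*t**2 - 16*t - 48)) dt by partial fractions, (12*t**2 + 17*t - 92)/(t**3 + 3*t**2 - 16*t - 48) = 4/(t + 4) + 5/(t + 3) + 3/(t - 4): now ∫(3/(t - 4)) dt + ∫(5/(t + 3)) dt + ∫(4/(t + 4)) dt.
Step 2. Evaluate the standard form [assuming t > -4]: now 4*log(t + 4) + ∫(3/(t - 4)) dt + ∫(5/(t + 3)) dt.
Step 3. Evaluate the standard form [assuming t > 4]: now 3*log(t - 4) + 4*log(t + 4) + ∫(5/(t + 3)) dt.
Step 4. Evaluate the standard form [assuming t > -3]: now 3*log(t - 4) + 5*log(t + 3) + 4*log(t + 4).
Answer: 3*log(t - 4) + 5*log(t + 3) + 4*log(t + 4).


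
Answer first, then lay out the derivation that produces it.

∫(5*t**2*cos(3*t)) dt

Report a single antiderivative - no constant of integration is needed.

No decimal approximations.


The answer is 5*t**2*sin(3*t)/3 + 10*t*cos(3*t)/9 - 10*sin(3*t)/27.
Step 1. Integrate ∫(5*t**2*cos(3*t)) dt by parts with u = t**2, dv = (5*cos(3*t)) dt, so v = 5*sin(3*t)/3: now 5*t**2*sin(3*t)/3 + ∫(-10*t*sin(3*t)/3) dt.
Step 2. Integrate ∫(-10*t*sin(3*t)/3) dt by parts with u = t, dv = (-10*sin(3*t)/3) dt, so v = 10*cos(3*t)/9: now 5*t**2*sin(3*t)/3 + 10*t*cos(3*t)/9 + ∫(-10*cos(3*t)/9) dt.
Step 3. Evaluate the standard form: now 5*t**2*sin(3*t)/3 + 10*t*cos(3*t)/9 - 10*sin(3*t)/27.
Answer: 5*t**2*sin(3*t)/3 + 10*t*cos(3*t)/9 - 10*sin(3*t)/27.


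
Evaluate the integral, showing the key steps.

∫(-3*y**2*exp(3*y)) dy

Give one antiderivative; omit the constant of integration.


Step 1. Integrate ∫(-3*y**2*exp(3*y)) dy by parts with u = y**2, dv = (-3*exp(3*y)) dy, so v = -exp(3*y): now -y**2*exp(3*y) + ∫(2*y*exp(3*y)) dy.
Step 2. Integrate ∫(2*y*exp(3*y)) dy by parts with u = y, dv = (2*exp(3*y)) dy, so v = 2*exp(3*y)/3: now -y**2*exp(3*y) + 2*y*exp(3*y)/3 + ∫(-2*exp(3*y)/3) dy.
Step 3. Evaluate the standard form: now -y**2*exp(3*y) + 2*y*exp(3*y)/3 - 2*exp(3*y)/9.
Answer: -y**2*exp(3*y) + 2*y*exp(3*y)/3 - 2*exp(3*y)/9.


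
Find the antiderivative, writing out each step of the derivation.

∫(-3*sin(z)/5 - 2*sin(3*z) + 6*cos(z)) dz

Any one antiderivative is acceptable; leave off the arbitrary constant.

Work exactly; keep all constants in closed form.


Step 1. Rewrite: now ∫(-3*sin(z)/5) dz + ∫(-2*sin(3*z)) dz + ∫(6*cos(z)) dz.
Step 2. Evaluate the standard form: now 2*cos(3*z)/3 + ∫(-3*sin(z)/5) dz + ∫(6*cos(z)) dz.
Step 3. Evaluate the standard form: now 6*sin(z) + 2*cos(3*z)/3 + ∫(-3*sin(z)/5) dz.
Step 4. Evaluate the standard form: now 6*sin(z) + 3*cos(z)/5 + 2*cos(3*z)/3.
Answer: 6*sin(z) + 3*cos(z)/5 + 2*cos(3*z)/3.


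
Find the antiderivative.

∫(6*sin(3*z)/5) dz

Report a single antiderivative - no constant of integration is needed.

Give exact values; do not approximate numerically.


Answer: -2*cos(3*z)/5.


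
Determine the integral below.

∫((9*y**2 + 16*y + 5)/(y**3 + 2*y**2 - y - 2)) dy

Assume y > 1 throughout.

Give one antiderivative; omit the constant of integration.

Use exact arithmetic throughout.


Answer: 5*log(y - 1) + log(y + 1) + 3*log(y + 2).


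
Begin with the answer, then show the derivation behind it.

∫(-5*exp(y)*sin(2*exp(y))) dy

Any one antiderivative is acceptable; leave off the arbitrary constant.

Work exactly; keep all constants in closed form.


The answer is 5*cos(2*exp(y))/2.
Step 1. Substitute u = exp(y), turning ∫(-5*exp(y)*sin(2*exp(y))) dy into ∫(-5*sin(2*u)) du: now ∫(-5*sin(2*u)) du.
Step 2. Evaluate the standard form: now 5*cos(2*u)/2.
Step 3. Substitute back u = exp(y): now 5*cos(2*exp(y))/2.
Answer: 5*cos(2*exp(y))/2.


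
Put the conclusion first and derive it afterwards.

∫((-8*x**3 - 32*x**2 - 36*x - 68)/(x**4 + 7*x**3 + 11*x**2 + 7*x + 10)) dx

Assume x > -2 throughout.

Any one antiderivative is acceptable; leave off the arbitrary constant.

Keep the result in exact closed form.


The answer is -4*log(x + 2) - 4*log(x + 5) - 4*atan(x).
Step 1. Decompose ∫((-8*x**3 - 32*x**2 - 36*x - 68)/(x**4 + 7*x**3 + 11*x**2 + 7*x + 10)) dx by partial fractions, (-8*x**3 - 32*x**2 - 36*x - 68)/(x**4 + 7*x**3 + 11*x**2 + 7*x + 10) = -4/(x**2 + 1) - 4/(x + 5) - 4/(x + 2): now ∫(-4/(x + 2)) dx + ∫(-4/(x + 5)) dx + ∫(-4/(x**2 + 1)) dx.
Step 2. Evaluate the standard form [assuming x > -2]: now -4*log(x + 2) + ∫(-4/(x + 5)) dx + ∫(-4/(x**2 + 1)) dx.
Step 3. Evaluate the standard form [assuming x > -5]: now -4*log(x + 2) - 4*log(x + 5) + ∫(-4/(x**2 + 1)) dx.
Step 4. Evaluate the standard form: now -4*log(x + 2) - 4*log(x + 5) - 4*atan(x).
Answer: -4*log(x + 2) - 4*log(x + 5) - 4*atan(x).


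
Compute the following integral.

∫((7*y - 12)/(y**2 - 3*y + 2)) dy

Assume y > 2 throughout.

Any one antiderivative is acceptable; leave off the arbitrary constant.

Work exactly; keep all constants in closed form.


Answer: 2*log(y - 2) + 5*log(y - 1).


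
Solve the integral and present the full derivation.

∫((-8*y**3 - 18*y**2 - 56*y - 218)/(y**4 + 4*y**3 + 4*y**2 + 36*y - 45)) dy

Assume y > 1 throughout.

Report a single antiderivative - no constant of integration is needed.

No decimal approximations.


Step 1. Decompose ∫((-8*y**3 - 18*y**2 - 56*y - 218)/(y**4 + 4*y**3 + 4*y**2 + 36*y - 45)) dy by partial fractions, (-8*y**3 - 18*y**2 - 56*y - 218)/(y**4 + 4*y**3 + 4*y**2 + 36*y - 45) = 4/(y**2 + 9) - 3/(y + 5) - 5/(y - 1): now ∫(-5/(y - 1)) dy + ∫(-3/(y + 5)) dy + ∫(4/(y**2 + 9)) dy.
Step 2. Evaluate the standard form [assuming y > -5]: now -3*log(y + 5) + ∫(-5/(y - 1)) dy + ∫(4/(y**2 + 9)) dy.
Step 3. Evaluate the standard form [assuming y > 1]: now -5*log(y - 1) - 3*log(y + 5) + ∫(4/(y**2 + 9)) dy.
Step 4. Evaluate the standard form: now -5*log(y - 1) - 3*log(y + 5) + 4*atan(y/3)/3.
Answer: -5*log(y - 1) - 3*log(y + 5) + 4*atan(y/3)/3.


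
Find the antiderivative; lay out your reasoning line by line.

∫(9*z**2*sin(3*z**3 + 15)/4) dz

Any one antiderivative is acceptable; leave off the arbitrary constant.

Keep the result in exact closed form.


Step 1. Substitute u = z**3 + 5, turning ∫(9*z**2*sin(3*z**3 + 15)/4) dz into ∫(3*sin(3*u)/4) du: now ∫(3*sin(3*u)/4) du.
Step 2. Evaluate the standard form: now -cos(3*u)/4.
Step 3. Substitute back u = z**3 + 5: now -cos(3*z**3 + 15)/4.
Answer: -cos(3*z**3 + 15)/4.


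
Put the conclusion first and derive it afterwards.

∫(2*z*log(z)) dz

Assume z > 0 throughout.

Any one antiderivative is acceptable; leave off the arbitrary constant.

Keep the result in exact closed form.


The answer is z**2*log(z) - z**2/2.
Step 1. Integrate ∫(2*z*log(z)) dz by parts with u = log(z), dv = (2*z) dz, so v = z**2 [assuming z > 0]: now z**2*log(z) + ∫(-z) dz.
Step 2. Evaluate the standard form: now z**2*log(z) - z**2/2.
Answer: z**2*log(z) - z**2/2.


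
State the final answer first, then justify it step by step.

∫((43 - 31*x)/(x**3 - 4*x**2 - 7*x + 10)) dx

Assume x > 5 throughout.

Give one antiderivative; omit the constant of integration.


The answer is -4*log(x - 5) - log(x - 1) + 5*log(x + 2).
Step 1. Decompose ∫((43 - 31*x)/(x**3 - 4*x**2 - 7*x + 10)) dx by partial fractions, (43 - 31*x)/(x**3 - 4*x**2 - 7*x + 10) = 5/(x + 2) - 1/(x - 1) - 4/(x - 5): now ∫(-4/(x - 5)) dx + ∫(-1/(x - 1)) dx + ∫(5/(x + 2)) dx.
Step 2. Evaluate the standard form [assuming x > 1]: now -log(x - 1) + ∫(-4/(x - 5)) dx + ∫(5/(x + 2)) dx.
Step 3. Evaluate the standard form [assuming x > 5]: now -4*log(x - 5) - log(x - 1) + ∫(5/(x + 2)) dx.
Step 4. Evaluate the standard form [assuming x > -2]: now -4*log(x - 5) - log(x - 1) + 5*log(x + 2).
Answer: -4*log(x - 5) - log(x - 1) + 5*log(x + 2).


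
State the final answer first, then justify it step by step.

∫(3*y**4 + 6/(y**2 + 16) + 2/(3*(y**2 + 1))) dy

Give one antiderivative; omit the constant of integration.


The answer is 3*y**5/5 + 3*atan(y/4)/2 + 2*atan(y)/3.
Step 1. Rewrite: now ∫(3*y**4) dy + ∫(2/(3*(y**2 + 1))) dy + ∫(6/(y**2 + 16)) dy.
Step 2. Evaluate the standard form: now 3*y**5/5 + ∫(2/(3*(y**2 + 1))) dy + ∫(6/(y**2 + 16)) dy.
Step 3. Evaluate the standard form: now 3*y**5/5 + 3*atan(y/4)/2 + ∫(2/(3*(y**2 + 1))) dy.
Step 4. Evaluate the standard form: now 3*y**5/5 + 3*atan(y/4)/2 + 2*atan(y)/3.
Answer: 3*y**5/5 + 3*atan(y/4)/2 + 2*atan(y)/3.


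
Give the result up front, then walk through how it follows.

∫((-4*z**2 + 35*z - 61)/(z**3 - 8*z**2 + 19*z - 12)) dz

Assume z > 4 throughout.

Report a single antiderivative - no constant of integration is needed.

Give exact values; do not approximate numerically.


The answer is 5*log(z - 4) - 4*log(z - 3) - 5*log(z - 1).
Step 1. Decompose ∫((-4*z**2 + 35*z - 61)/(z**3 - 8*z**2 + 19*z - 12)) dz by partial fractions, (-4*z**2 + 35*z - 61)/(z**3 - 8*z**2 + 19*z - 12) = -5/(z - 1) - 4/(z - 3) + 5/(z - 4): now ∫(5/(z - 4)) dz + ∫(-4/(z - 3)) dz + ∫(-5/(z - 1)) dz.
Step 2. Evaluate the standard form [assuming z > 1]: now -5*log(z - 1) + ∫(5/(z - 4)) dz + ∫(-4/(z - 3)) dz.
Step 3. Evaluate the standard form [assuming z > 4]: now 5*log(z - 4) - 5*log(z - 1) + ∫(-4/(z - 3)) dz.
Step 4. Evaluate the standard form [assuming z > 3]: now 5*log(z - 4) - 4*log(z - 3) - 5*log(z - 1).
Answer: 5*log(z - 4) - 4*log(z - 3) - 5*log(z - 1).


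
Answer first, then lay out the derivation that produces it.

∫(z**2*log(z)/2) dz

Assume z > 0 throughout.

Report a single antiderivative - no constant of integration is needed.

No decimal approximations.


The answer is z**3*log(z)/6 - z**3/18.
Step 1. Integrate ∫(z**2*log(z)/2) dz by parts with u = log(z), dv = (z**2/2) dz, so v = z**3/6 [assuming z > 0]: now z**3*log(z)/6 + ∫(-z**2/6) dz.
Step 2. Evaluate the standard form: now z**3*log(z)/6 - z**3/18.
Answer: z**3*log(z)/6 - z**3/18.


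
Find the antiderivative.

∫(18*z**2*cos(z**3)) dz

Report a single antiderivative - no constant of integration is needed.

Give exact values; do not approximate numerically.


Answer: 6*sin(z**3).


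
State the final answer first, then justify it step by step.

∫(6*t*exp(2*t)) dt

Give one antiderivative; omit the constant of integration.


The answer is 3*t*exp(2*t) - 3*exp(2*t)/2.
Step 1. Integrate ∫(6*t*exp(2*t)) dt by parts with u = t, dv = (6*exp(2*t)) dt, so v = 3*exp(2*t): now 3*t*exp(2*t) + ∫(-3*exp(2*t)) dt.
Step 2. Evaluate the standard form: now 3*t*exp(2*t) - 3*exp(2*t)/2.
Answer: 3*t*exp(2*t) - 3*exp(2*t)/2.


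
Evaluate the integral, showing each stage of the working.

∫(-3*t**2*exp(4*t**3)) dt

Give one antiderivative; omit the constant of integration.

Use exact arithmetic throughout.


Step 1. Substitute u = t**3, turning ∫(-3*t**2*exp(4*t**3)) dt into ∫(-exp(4*u)) du: now ∫(-exp(4*u)) du.
Step 2. Evaluate the standard form: now -exp(4*u)/4.
Step 3. Substitute back u = t**3: now -exp(4*t**3)/4.
Answer: -exp(4*t**3)/4.


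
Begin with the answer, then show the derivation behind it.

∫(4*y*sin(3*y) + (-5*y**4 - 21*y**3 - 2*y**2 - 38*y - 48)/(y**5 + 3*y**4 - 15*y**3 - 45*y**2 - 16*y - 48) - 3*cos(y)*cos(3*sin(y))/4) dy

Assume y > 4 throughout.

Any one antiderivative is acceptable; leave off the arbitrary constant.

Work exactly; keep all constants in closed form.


The answer is -4*y*cos(3*y)/3 - 3*log(y - 4) - 3*log(y + 3) + log(y + 4) + 4*sin(3*y)/9 - sin(3*sin(y))/4 + atan(y).
Step 1. Rewrite: now ∫(4*y*sin(3*y)) dy + ∫((-5*y**4 - 21*y**3 - 2*y**2 - 38*y - 48)/(y**5 + 3*y**4 - 15*y**3 - 45*y**2 - 16*y - 48)) dy + ∫(-3*cos(y)*cos(3*sin(y))/4) dy.
Step 2. Decompose ∫((-5*y**4 - 21*y**3 - 2*y**2 - 38*y - 48)/(y**5 + 3*y**4 - 15*y**3 - 45*y**2 - 16*y - 48)) dy by partial fractions, (-5*y**4 - 21*y**3 - 2*y**2 - 38*y - 48)/(y**5 + 3*y**4 - 15*y**3 - 45*y**2 - 16*y - 48) = 1/(y**2 + 1) + 1/(y + 4) - 3/(y + 3) - 3/(y - 4): now ∫(4*y*sin(3*y)) dy + ∫(-3*cos(y)*cos(3*sin(y))/4) dy + ∫(-3/(y - 4)) dy + ∫(-3/(y + 3)) dy + ∫(1/(y + 4)) dy + ∫(1/(y**2 + 1)) dy.
Step 3. Evaluate the standard form [assuming y > -3]: now -3*log(y + 3) + ∫(4*y*sin(3*y)) dy + ∫(-3*cos(y)*cos(3*sin(y))/4) dy + ∫(-3/(y - 4)) dy + ∫(1/(y + 4)) dy + ∫(1/(y**2 + 1)) dy.
Step 4. Evaluate the standard form [assuming y > -4]: now -3*log(y + 3) + log(y + 4) + ∫(4*y*sin(3*y)) dy + ∫(-3*cos(y)*cos(3*sin(y))/4) dy + ∫(-3/(y - 4)) dy + ∫(1/(y**2 + 1)) dy.
Step 5. Evaluate the standard form [assuming y > 4]: now -3*log(y - 4) - 3*log(y + 3) + log(y + 4) + ∫(4*y*sin(3*y)) dy + ∫(-3*cos(y)*cos(3*sin(y))/4) dy + ∫(1/(y**2 + 1)) dy.
Step 6. Evaluate the standard form: now -3*log(y - 4) - 3*log(y + 3) + log(y + 4) + atan(y) + ∫(4*y*sin(3*y)) dy + ∫(-3*cos(y)*cos(3*sin(y))/4) dy.
Step 7. Integrate ∫(4*y*sin(3*y)) dy by parts with u = y, dv = (4*sin(3*y)) dy, so v = -4*cos(3*y)/3: now -4*y*cos(3*y)/3 - 3*log(y - 4) - 3*log(y + 3) + log(y + 4) + atan(y) + ∫(-3*cos(y)*cos(3*sin(y))/4) dy + ∫(4*cos(3*y)/3) dy.
Step 8. Evaluate the standard form: now -4*y*cos(3*y)/3 - 3*log(y - 4) - 3*log(y + 3) + log(y + 4) + 4*sin(3*y)/9 + atan(y) + ∫(-3*cos(y)*cos(3*sin(y))/4) dy.
Step 9. Substitute u = sin(y), turning ∫(-3*cos(y)*cos(3*sin(y))/4) dy into ∫(-3*cos(3*u)/4) du: now -4*y*cos(3*y)/3 - 3*log(y - 4) - 3*log(y + 3) + log(y + 4) + 4*sin(3*y)/9 + atan(y) + ∫(-3*cos(3*u)/4) du.
Step 10. Evaluate the standard form: now -4*y*cos(3*y)/3 - 3*log(y - 4) - 3*log(y + 3) + log(y + 4) - sin(3*u)/4 + 4*sin(3*y)/9 + atan(y).
Step 11. Substitute back u = sin(y): now -4*y*cos(3*y)/3 - 3*log(y - 4) - 3*log(y + 3) + log(y + 4) + 4*sin(3*y)/9 - sin(3*sin(y))/4 + atan(y).
Answer: -4*y*cos(3*y)/3 - 3*log(y - 4) - 3*log(y + 3) + log(y + 4) + 4*sin(3*y)/9 - sin(3*sin(y))/4 + atan(y).
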